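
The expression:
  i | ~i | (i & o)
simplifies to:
True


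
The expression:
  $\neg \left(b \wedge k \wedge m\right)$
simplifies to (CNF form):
$\neg b \vee \neg k \vee \neg m$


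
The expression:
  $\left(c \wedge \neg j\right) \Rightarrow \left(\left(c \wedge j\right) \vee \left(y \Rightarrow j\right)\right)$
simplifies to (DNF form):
$j \vee \neg c \vee \neg y$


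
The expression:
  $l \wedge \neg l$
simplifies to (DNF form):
$\text{False}$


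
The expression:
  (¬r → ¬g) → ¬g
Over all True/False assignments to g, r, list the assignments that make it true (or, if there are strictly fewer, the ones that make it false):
is false only for:
  g=True, r=True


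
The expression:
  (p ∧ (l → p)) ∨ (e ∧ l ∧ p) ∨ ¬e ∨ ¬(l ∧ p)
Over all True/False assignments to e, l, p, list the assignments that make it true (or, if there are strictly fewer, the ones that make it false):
is always true.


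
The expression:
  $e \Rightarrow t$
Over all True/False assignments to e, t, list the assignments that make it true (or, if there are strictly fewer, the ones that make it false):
is false only for:
  e=True, t=False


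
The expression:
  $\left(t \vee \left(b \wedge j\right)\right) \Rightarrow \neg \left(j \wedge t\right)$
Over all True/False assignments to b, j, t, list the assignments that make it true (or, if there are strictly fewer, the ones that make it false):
is false only for:
  b=False, j=True, t=True;
  b=True, j=True, t=True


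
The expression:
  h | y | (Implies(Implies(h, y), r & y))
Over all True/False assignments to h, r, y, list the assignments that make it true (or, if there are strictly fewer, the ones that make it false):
is false only for:
  h=False, r=False, y=False;
  h=False, r=True, y=False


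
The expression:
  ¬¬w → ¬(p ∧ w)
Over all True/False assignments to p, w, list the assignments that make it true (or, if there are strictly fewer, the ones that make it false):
is false only for:
  p=True, w=True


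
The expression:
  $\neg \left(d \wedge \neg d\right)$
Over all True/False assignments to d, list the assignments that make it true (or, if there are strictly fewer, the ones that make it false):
is always true.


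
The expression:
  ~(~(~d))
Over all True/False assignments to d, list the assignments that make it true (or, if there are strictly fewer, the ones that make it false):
is true only for:
  d=False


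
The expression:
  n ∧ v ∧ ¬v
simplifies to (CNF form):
False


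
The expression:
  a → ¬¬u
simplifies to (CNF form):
u ∨ ¬a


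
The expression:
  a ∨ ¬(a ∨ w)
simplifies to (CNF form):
a ∨ ¬w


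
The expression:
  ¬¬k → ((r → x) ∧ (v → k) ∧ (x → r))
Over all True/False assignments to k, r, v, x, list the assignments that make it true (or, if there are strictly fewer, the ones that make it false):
is false only for:
  k=True, r=False, v=False, x=True;
  k=True, r=False, v=True, x=True;
  k=True, r=True, v=False, x=False;
  k=True, r=True, v=True, x=False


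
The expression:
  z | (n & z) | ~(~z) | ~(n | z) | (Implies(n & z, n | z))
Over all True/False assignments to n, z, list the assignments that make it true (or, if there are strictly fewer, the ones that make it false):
is always true.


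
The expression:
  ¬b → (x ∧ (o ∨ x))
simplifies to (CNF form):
b ∨ x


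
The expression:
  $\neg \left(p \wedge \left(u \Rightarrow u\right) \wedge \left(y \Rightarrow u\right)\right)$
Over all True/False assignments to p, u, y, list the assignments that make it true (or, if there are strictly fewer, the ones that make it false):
is false only for:
  p=True, u=False, y=False;
  p=True, u=True, y=False;
  p=True, u=True, y=True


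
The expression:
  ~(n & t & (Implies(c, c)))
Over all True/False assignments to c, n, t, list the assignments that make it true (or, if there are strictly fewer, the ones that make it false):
is false only for:
  c=False, n=True, t=True;
  c=True, n=True, t=True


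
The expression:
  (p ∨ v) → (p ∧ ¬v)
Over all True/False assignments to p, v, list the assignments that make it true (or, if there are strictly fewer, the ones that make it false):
is true only for:
  p=False, v=False;
  p=True, v=False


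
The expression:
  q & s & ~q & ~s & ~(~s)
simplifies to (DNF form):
False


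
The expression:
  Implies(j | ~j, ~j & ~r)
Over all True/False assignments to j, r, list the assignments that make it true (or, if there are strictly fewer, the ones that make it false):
is true only for:
  j=False, r=False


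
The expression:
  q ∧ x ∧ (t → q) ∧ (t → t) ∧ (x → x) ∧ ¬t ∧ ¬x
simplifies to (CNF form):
False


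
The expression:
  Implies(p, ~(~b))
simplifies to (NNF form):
b | ~p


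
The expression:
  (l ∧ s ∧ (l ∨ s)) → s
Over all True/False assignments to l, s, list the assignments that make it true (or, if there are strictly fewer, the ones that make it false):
is always true.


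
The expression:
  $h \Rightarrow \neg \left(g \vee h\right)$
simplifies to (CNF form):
$\neg h$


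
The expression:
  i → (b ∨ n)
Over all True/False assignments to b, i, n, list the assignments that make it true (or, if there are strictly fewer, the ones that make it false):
is false only for:
  b=False, i=True, n=False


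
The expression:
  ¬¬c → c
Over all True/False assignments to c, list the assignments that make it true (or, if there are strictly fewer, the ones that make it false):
is always true.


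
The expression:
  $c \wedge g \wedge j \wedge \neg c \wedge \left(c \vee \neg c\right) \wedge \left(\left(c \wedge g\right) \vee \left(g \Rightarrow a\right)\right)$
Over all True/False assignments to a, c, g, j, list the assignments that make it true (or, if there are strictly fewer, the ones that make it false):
is never true.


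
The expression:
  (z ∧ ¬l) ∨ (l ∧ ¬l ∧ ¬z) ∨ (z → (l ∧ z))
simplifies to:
True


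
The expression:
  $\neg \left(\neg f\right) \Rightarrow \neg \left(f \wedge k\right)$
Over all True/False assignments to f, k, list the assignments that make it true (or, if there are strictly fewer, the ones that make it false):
is false only for:
  f=True, k=True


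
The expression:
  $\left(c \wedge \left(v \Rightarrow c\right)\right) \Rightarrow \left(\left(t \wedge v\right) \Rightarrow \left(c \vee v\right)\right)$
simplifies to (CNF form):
$\text{True}$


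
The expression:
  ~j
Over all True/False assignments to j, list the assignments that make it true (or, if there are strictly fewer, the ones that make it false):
is true only for:
  j=False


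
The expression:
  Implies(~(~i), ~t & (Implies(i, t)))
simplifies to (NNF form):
~i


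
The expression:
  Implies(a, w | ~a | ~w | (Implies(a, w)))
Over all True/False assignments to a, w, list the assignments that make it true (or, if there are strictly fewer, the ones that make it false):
is always true.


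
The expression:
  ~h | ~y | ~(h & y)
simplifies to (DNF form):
~h | ~y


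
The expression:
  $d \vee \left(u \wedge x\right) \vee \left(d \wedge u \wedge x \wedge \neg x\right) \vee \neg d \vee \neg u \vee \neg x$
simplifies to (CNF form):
$\text{True}$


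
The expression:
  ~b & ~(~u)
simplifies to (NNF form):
u & ~b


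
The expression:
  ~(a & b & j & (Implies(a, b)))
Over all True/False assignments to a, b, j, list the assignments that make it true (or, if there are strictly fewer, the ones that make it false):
is false only for:
  a=True, b=True, j=True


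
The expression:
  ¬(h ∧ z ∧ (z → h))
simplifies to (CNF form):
¬h ∨ ¬z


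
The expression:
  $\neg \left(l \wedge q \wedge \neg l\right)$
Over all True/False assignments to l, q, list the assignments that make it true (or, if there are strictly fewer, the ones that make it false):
is always true.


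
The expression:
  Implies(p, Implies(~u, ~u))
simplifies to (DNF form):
True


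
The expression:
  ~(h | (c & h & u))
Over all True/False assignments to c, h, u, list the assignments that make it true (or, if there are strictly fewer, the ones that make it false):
is true only for:
  c=False, h=False, u=False;
  c=False, h=False, u=True;
  c=True, h=False, u=False;
  c=True, h=False, u=True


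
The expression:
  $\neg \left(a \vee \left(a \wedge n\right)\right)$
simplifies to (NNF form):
$\neg a$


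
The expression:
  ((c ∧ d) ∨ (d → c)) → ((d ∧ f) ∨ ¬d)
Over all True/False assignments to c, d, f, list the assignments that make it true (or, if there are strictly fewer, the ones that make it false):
is false only for:
  c=True, d=True, f=False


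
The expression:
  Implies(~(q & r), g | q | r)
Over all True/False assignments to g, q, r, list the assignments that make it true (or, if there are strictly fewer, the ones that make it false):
is false only for:
  g=False, q=False, r=False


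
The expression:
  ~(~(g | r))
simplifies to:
g | r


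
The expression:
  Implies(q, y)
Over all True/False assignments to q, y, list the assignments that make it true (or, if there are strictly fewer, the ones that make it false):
is false only for:
  q=True, y=False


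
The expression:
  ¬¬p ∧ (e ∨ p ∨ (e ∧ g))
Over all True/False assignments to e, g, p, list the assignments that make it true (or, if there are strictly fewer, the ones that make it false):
is true only for:
  e=False, g=False, p=True;
  e=False, g=True, p=True;
  e=True, g=False, p=True;
  e=True, g=True, p=True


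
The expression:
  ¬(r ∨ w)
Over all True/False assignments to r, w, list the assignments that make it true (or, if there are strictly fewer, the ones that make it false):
is true only for:
  r=False, w=False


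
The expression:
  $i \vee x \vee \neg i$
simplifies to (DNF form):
$\text{True}$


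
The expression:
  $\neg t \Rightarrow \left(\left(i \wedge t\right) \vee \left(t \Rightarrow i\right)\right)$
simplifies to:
$\text{True}$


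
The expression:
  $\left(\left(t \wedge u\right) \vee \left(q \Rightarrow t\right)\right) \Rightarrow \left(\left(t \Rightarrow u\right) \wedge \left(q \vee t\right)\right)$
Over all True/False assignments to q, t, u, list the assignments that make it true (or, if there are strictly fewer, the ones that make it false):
is true only for:
  q=False, t=True, u=True;
  q=True, t=False, u=False;
  q=True, t=False, u=True;
  q=True, t=True, u=True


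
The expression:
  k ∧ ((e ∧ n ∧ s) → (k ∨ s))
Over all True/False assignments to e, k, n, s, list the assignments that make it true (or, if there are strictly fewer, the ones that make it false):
is true only for:
  e=False, k=True, n=False, s=False;
  e=False, k=True, n=False, s=True;
  e=False, k=True, n=True, s=False;
  e=False, k=True, n=True, s=True;
  e=True, k=True, n=False, s=False;
  e=True, k=True, n=False, s=True;
  e=True, k=True, n=True, s=False;
  e=True, k=True, n=True, s=True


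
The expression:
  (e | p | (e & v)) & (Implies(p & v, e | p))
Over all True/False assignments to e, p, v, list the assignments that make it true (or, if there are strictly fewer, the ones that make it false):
is false only for:
  e=False, p=False, v=False;
  e=False, p=False, v=True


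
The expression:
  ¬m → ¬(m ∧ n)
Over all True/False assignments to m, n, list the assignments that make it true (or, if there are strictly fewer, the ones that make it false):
is always true.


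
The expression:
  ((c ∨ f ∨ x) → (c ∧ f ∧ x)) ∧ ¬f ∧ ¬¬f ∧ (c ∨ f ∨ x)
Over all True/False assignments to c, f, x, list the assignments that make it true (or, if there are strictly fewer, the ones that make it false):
is never true.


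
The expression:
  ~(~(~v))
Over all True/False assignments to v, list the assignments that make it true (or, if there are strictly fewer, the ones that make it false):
is true only for:
  v=False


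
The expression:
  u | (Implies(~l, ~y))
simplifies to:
l | u | ~y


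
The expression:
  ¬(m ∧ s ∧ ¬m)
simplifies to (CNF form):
True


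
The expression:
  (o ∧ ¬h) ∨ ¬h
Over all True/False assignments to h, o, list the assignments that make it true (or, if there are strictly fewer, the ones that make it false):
is true only for:
  h=False, o=False;
  h=False, o=True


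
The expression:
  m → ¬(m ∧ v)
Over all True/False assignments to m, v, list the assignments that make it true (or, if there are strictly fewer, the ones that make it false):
is false only for:
  m=True, v=True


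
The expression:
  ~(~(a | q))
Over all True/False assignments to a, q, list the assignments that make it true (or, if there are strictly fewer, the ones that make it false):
is false only for:
  a=False, q=False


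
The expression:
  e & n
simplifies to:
e & n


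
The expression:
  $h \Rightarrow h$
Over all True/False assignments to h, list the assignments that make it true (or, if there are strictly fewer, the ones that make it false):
is always true.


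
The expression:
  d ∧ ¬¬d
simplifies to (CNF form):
d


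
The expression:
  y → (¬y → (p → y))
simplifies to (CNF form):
True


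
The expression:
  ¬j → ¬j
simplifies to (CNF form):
True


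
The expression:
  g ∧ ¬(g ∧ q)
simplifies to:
g ∧ ¬q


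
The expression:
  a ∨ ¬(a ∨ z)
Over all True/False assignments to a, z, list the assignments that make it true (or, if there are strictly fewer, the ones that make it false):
is false only for:
  a=False, z=True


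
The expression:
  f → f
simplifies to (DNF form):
True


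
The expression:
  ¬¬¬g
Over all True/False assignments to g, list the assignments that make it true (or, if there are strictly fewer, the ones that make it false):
is true only for:
  g=False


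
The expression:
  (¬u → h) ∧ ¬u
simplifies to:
h ∧ ¬u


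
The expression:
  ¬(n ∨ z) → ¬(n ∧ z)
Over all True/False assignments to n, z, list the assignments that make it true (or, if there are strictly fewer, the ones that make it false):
is always true.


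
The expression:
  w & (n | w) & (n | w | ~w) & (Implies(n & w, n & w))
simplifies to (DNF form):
w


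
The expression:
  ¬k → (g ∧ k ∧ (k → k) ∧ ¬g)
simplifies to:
k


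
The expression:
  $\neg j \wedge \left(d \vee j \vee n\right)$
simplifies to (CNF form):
$\neg j \wedge \left(d \vee n\right)$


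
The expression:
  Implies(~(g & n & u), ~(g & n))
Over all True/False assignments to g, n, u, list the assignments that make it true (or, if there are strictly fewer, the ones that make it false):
is false only for:
  g=True, n=True, u=False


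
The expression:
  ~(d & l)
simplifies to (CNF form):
~d | ~l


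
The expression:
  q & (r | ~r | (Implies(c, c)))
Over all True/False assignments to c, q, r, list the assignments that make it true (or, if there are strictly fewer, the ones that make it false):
is true only for:
  c=False, q=True, r=False;
  c=False, q=True, r=True;
  c=True, q=True, r=False;
  c=True, q=True, r=True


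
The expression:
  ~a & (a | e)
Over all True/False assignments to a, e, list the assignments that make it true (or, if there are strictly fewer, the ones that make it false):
is true only for:
  a=False, e=True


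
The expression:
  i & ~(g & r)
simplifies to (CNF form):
i & (~g | ~r)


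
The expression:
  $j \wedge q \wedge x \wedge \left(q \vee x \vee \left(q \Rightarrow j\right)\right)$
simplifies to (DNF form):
$j \wedge q \wedge x$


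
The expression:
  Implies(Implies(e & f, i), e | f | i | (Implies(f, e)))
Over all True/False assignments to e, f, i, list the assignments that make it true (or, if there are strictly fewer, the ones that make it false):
is always true.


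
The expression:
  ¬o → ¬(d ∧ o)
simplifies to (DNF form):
True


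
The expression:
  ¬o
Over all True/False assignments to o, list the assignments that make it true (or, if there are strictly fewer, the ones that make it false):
is true only for:
  o=False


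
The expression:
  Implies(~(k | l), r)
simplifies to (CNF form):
k | l | r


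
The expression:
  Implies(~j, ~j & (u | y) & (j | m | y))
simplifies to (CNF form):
(j | m | y) & (j | u | y)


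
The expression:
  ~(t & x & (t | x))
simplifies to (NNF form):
~t | ~x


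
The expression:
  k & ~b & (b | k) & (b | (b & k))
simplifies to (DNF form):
False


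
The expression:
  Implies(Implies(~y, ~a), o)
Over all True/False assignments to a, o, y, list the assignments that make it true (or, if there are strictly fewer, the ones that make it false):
is false only for:
  a=False, o=False, y=False;
  a=False, o=False, y=True;
  a=True, o=False, y=True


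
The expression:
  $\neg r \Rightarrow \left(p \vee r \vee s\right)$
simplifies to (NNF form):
$p \vee r \vee s$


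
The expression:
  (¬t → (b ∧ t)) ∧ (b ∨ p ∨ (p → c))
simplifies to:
t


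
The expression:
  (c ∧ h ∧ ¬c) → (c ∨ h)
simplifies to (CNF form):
True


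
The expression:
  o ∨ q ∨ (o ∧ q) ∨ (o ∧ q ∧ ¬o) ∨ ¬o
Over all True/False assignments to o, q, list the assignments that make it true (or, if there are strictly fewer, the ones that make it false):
is always true.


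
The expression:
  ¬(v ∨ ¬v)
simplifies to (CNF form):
False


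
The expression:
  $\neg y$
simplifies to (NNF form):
$\neg y$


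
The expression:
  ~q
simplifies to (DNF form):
~q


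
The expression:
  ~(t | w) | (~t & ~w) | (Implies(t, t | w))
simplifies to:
True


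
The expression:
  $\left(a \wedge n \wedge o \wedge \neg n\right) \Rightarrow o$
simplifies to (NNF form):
$\text{True}$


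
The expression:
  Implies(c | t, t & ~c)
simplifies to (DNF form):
~c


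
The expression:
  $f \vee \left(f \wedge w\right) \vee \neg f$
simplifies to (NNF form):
$\text{True}$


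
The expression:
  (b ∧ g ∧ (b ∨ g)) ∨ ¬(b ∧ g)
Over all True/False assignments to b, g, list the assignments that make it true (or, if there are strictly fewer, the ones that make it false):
is always true.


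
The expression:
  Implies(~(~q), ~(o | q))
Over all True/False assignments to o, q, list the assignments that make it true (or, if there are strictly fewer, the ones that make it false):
is true only for:
  o=False, q=False;
  o=True, q=False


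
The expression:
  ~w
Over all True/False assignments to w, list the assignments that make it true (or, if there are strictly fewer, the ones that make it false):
is true only for:
  w=False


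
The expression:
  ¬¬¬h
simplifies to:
¬h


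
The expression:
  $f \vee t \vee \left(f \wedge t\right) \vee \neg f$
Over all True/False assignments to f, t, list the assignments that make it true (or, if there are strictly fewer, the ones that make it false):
is always true.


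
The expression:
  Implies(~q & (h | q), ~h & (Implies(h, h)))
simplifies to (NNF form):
q | ~h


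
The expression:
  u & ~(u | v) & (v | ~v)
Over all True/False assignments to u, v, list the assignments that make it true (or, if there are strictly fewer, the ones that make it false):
is never true.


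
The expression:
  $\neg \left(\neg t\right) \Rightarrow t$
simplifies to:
$\text{True}$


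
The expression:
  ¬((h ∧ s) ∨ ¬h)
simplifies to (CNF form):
h ∧ ¬s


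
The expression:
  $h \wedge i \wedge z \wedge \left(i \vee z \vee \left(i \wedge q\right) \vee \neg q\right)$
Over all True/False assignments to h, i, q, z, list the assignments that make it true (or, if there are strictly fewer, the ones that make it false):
is true only for:
  h=True, i=True, q=False, z=True;
  h=True, i=True, q=True, z=True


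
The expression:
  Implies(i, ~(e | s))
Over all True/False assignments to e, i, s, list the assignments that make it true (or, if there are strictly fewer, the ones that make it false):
is false only for:
  e=False, i=True, s=True;
  e=True, i=True, s=False;
  e=True, i=True, s=True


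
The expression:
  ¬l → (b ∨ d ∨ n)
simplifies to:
b ∨ d ∨ l ∨ n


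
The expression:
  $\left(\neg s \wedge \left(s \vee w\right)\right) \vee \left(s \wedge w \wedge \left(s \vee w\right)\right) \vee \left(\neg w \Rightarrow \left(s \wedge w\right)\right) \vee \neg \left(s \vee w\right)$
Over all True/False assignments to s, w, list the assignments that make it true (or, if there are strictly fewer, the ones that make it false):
is false only for:
  s=True, w=False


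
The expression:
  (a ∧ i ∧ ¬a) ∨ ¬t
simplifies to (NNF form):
¬t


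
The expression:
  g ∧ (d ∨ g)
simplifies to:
g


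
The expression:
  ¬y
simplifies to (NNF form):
¬y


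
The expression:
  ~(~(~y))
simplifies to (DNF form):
~y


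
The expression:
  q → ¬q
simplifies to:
¬q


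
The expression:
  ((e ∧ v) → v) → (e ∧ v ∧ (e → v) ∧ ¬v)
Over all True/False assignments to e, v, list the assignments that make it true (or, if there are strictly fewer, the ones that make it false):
is never true.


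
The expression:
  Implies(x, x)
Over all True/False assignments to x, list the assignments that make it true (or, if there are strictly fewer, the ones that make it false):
is always true.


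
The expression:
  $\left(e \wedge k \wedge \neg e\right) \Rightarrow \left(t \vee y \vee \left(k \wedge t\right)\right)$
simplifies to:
$\text{True}$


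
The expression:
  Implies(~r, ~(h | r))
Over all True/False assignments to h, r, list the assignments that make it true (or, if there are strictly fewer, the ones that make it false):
is false only for:
  h=True, r=False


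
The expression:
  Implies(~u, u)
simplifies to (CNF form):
u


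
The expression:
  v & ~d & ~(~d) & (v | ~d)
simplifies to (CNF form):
False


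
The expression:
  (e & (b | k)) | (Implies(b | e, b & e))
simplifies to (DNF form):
(b & e) | (k & ~b) | (~b & ~e)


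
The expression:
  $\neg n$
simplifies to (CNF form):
$\neg n$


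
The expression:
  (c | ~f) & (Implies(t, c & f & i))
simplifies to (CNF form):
(c | ~f) & (f | ~t) & (i | ~t)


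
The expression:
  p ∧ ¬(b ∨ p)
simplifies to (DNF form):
False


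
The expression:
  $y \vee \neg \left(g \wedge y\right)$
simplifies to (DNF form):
$\text{True}$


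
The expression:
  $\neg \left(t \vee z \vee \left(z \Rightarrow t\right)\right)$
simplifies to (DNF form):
$\text{False}$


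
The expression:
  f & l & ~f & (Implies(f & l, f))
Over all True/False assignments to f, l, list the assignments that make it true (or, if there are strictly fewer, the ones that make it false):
is never true.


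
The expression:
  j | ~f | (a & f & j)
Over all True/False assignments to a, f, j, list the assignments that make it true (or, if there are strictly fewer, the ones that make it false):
is false only for:
  a=False, f=True, j=False;
  a=True, f=True, j=False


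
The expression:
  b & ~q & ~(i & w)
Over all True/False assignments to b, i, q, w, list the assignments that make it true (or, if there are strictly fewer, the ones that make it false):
is true only for:
  b=True, i=False, q=False, w=False;
  b=True, i=False, q=False, w=True;
  b=True, i=True, q=False, w=False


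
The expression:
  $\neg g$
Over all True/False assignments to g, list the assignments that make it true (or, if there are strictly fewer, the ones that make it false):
is true only for:
  g=False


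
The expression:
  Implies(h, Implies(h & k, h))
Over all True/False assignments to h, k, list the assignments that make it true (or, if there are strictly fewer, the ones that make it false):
is always true.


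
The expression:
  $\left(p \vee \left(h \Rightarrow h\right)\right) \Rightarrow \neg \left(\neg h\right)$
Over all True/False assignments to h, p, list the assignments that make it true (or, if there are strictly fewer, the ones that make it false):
is true only for:
  h=True, p=False;
  h=True, p=True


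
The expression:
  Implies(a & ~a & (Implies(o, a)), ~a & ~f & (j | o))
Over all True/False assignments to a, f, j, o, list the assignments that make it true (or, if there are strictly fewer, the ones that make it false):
is always true.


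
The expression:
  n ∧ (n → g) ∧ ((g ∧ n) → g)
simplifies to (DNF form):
g ∧ n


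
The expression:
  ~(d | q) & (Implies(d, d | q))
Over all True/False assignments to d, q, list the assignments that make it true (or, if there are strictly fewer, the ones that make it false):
is true only for:
  d=False, q=False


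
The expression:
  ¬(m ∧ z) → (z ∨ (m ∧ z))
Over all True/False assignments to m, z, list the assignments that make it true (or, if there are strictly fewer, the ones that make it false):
is true only for:
  m=False, z=True;
  m=True, z=True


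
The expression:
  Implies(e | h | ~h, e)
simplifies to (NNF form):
e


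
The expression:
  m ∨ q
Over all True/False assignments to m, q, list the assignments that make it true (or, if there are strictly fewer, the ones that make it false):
is false only for:
  m=False, q=False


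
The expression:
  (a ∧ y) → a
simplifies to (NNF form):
True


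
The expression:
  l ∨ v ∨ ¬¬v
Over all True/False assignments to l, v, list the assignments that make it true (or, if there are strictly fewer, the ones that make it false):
is false only for:
  l=False, v=False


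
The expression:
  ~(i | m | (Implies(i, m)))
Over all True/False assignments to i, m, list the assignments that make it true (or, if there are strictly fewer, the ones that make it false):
is never true.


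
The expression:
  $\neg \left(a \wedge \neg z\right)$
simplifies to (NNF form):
$z \vee \neg a$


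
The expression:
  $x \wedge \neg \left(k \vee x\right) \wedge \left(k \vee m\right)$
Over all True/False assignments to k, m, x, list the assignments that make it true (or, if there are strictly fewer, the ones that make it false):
is never true.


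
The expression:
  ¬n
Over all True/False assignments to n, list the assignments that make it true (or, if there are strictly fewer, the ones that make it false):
is true only for:
  n=False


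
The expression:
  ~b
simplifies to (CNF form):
~b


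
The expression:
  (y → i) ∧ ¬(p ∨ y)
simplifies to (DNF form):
¬p ∧ ¬y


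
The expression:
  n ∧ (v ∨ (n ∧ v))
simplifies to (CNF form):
n ∧ v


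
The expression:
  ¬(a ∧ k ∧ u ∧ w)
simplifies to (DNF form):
¬a ∨ ¬k ∨ ¬u ∨ ¬w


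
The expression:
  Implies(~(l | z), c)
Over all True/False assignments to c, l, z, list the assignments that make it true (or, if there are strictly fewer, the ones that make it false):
is false only for:
  c=False, l=False, z=False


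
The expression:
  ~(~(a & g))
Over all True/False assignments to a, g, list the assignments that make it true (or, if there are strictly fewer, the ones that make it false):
is true only for:
  a=True, g=True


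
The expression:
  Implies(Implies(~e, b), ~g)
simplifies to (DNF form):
~g | (~b & ~e)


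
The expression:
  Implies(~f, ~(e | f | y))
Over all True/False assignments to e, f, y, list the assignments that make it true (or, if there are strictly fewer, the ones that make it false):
is false only for:
  e=False, f=False, y=True;
  e=True, f=False, y=False;
  e=True, f=False, y=True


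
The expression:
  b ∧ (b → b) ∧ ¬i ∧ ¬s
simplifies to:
b ∧ ¬i ∧ ¬s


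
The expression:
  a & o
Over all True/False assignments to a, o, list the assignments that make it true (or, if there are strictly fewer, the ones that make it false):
is true only for:
  a=True, o=True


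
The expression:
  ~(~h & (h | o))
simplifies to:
h | ~o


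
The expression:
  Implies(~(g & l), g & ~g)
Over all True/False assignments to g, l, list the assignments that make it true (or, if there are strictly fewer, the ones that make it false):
is true only for:
  g=True, l=True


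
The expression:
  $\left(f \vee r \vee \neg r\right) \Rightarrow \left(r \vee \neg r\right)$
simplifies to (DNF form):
$\text{True}$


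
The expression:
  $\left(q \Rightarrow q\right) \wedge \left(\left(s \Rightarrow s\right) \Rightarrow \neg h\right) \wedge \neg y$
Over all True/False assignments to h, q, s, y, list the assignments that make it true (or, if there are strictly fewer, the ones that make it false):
is true only for:
  h=False, q=False, s=False, y=False;
  h=False, q=False, s=True, y=False;
  h=False, q=True, s=False, y=False;
  h=False, q=True, s=True, y=False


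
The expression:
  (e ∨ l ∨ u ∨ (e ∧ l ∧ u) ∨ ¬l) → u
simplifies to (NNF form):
u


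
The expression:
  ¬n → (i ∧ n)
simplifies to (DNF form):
n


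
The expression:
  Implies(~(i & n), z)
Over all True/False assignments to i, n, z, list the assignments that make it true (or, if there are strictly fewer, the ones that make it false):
is false only for:
  i=False, n=False, z=False;
  i=False, n=True, z=False;
  i=True, n=False, z=False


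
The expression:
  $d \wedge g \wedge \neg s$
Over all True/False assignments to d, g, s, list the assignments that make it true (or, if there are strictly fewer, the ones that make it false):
is true only for:
  d=True, g=True, s=False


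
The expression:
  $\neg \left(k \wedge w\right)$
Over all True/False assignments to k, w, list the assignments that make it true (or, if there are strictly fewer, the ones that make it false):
is false only for:
  k=True, w=True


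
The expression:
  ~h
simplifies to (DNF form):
~h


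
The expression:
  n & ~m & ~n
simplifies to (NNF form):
False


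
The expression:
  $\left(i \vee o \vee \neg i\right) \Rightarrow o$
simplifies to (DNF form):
$o$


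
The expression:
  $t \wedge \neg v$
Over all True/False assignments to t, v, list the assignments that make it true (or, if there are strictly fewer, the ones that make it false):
is true only for:
  t=True, v=False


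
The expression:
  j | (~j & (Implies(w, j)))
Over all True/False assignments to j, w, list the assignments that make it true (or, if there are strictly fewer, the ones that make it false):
is false only for:
  j=False, w=True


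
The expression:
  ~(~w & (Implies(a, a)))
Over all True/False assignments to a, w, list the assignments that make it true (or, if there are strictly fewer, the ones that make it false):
is true only for:
  a=False, w=True;
  a=True, w=True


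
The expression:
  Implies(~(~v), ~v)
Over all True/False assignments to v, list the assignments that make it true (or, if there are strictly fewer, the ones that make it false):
is true only for:
  v=False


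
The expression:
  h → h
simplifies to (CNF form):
True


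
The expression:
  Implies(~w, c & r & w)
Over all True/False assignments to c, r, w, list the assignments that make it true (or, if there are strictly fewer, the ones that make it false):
is true only for:
  c=False, r=False, w=True;
  c=False, r=True, w=True;
  c=True, r=False, w=True;
  c=True, r=True, w=True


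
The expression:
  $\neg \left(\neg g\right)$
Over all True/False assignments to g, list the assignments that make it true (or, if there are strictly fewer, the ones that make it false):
is true only for:
  g=True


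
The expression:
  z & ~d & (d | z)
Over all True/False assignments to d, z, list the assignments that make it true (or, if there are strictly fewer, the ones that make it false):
is true only for:
  d=False, z=True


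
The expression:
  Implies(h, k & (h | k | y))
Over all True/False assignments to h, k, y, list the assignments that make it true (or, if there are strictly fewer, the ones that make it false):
is false only for:
  h=True, k=False, y=False;
  h=True, k=False, y=True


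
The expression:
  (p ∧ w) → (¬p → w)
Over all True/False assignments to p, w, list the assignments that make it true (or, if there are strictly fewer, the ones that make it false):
is always true.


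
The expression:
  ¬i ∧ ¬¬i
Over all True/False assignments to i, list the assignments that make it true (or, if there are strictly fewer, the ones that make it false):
is never true.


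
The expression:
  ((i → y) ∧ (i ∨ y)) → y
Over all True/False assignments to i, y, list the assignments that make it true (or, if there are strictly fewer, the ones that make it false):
is always true.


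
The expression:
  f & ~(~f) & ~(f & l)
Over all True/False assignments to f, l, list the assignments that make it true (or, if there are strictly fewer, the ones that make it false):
is true only for:
  f=True, l=False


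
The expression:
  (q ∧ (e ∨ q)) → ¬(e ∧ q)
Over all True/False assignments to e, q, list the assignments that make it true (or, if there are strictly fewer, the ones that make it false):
is false only for:
  e=True, q=True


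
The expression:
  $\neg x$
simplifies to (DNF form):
$\neg x$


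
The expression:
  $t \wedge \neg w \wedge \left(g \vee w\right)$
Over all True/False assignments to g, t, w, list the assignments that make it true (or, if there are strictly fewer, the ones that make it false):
is true only for:
  g=True, t=True, w=False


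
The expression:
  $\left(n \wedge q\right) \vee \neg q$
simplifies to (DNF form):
$n \vee \neg q$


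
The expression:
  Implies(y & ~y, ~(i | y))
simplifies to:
True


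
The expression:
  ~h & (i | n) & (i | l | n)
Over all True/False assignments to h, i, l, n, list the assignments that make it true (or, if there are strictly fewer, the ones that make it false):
is true only for:
  h=False, i=False, l=False, n=True;
  h=False, i=False, l=True, n=True;
  h=False, i=True, l=False, n=False;
  h=False, i=True, l=False, n=True;
  h=False, i=True, l=True, n=False;
  h=False, i=True, l=True, n=True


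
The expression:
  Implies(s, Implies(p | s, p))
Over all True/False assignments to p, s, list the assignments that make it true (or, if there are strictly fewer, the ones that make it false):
is false only for:
  p=False, s=True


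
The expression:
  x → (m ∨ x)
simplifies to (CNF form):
True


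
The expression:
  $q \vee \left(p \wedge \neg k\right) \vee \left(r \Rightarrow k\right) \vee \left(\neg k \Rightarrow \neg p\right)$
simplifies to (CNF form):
$\text{True}$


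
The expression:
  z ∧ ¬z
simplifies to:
False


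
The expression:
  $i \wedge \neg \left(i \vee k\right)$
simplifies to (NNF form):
$\text{False}$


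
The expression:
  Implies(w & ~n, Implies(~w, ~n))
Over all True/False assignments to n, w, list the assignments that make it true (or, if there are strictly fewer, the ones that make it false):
is always true.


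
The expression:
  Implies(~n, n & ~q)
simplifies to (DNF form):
n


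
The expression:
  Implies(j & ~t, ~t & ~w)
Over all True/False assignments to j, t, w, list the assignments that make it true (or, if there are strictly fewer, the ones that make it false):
is false only for:
  j=True, t=False, w=True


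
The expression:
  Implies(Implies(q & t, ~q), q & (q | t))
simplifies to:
q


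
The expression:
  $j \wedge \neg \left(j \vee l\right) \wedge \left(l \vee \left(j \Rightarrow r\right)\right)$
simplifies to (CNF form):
$\text{False}$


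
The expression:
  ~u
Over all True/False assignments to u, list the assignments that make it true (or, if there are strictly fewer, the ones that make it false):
is true only for:
  u=False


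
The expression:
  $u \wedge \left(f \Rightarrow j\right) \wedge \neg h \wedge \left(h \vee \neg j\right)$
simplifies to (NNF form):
$u \wedge \neg f \wedge \neg h \wedge \neg j$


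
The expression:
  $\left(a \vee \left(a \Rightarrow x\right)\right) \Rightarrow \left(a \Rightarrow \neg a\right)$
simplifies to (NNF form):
$\neg a$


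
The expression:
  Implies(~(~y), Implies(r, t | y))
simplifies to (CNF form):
True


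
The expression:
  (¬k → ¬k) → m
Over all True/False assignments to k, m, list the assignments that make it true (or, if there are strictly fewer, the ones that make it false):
is true only for:
  k=False, m=True;
  k=True, m=True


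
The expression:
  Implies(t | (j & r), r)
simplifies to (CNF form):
r | ~t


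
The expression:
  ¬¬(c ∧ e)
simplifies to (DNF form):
c ∧ e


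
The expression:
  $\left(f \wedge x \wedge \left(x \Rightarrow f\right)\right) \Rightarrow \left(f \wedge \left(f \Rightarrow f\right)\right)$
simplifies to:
$\text{True}$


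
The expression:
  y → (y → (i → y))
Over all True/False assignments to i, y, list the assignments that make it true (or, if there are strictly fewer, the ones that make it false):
is always true.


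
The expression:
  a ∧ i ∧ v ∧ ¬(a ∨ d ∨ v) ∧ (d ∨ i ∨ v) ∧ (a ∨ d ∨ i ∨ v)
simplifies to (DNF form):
False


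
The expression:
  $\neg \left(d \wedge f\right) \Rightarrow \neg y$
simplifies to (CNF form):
$\left(d \vee \neg y\right) \wedge \left(f \vee \neg y\right)$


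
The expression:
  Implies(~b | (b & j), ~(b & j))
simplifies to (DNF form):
~b | ~j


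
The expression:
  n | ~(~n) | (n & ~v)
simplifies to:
n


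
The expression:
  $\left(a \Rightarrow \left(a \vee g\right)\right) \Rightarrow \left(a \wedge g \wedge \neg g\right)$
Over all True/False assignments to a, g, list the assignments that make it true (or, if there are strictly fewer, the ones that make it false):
is never true.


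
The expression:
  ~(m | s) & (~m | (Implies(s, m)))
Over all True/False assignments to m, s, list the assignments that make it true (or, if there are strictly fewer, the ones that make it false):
is true only for:
  m=False, s=False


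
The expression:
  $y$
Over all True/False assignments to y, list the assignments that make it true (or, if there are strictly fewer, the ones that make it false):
is true only for:
  y=True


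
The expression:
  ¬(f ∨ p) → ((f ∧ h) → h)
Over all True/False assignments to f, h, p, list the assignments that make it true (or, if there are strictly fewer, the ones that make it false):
is always true.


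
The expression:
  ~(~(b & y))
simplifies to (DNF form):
b & y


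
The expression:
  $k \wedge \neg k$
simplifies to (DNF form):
$\text{False}$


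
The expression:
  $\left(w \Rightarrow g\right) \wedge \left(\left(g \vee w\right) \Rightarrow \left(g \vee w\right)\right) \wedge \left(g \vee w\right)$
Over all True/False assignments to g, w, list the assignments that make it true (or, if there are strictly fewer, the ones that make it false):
is true only for:
  g=True, w=False;
  g=True, w=True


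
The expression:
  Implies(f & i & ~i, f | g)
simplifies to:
True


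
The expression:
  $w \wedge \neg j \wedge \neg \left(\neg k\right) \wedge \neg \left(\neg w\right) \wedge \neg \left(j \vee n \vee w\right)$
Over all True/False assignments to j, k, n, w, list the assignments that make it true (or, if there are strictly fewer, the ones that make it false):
is never true.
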